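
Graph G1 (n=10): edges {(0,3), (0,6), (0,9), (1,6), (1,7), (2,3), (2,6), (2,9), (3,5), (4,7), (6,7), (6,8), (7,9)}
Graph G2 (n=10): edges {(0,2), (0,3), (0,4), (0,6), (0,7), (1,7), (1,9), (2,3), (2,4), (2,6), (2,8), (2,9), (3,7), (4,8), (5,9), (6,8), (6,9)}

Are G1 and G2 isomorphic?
No, not isomorphic

The graphs are NOT isomorphic.

Degrees in G1: deg(0)=3, deg(1)=2, deg(2)=3, deg(3)=3, deg(4)=1, deg(5)=1, deg(6)=5, deg(7)=4, deg(8)=1, deg(9)=3.
Sorted degree sequence of G1: [5, 4, 3, 3, 3, 3, 2, 1, 1, 1].
Degrees in G2: deg(0)=5, deg(1)=2, deg(2)=6, deg(3)=3, deg(4)=3, deg(5)=1, deg(6)=4, deg(7)=3, deg(8)=3, deg(9)=4.
Sorted degree sequence of G2: [6, 5, 4, 4, 3, 3, 3, 3, 2, 1].
The (sorted) degree sequence is an isomorphism invariant, so since G1 and G2 have different degree sequences they cannot be isomorphic.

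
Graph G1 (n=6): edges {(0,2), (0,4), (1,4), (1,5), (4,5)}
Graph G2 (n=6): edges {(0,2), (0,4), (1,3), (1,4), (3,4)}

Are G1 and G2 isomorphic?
Yes, isomorphic

The graphs are isomorphic.
One valid mapping φ: V(G1) → V(G2): 0→0, 1→3, 2→2, 3→5, 4→4, 5→1

Verify φ preserves adjacency — for each edge of G1, its image is an edge of G2:
  (0,2) → (φ(0),φ(2)) = (0,2) ∈ E(G2) ✓
  (0,4) → (φ(0),φ(4)) = (0,4) ∈ E(G2) ✓
  (1,4) → (φ(1),φ(4)) = (3,4) ∈ E(G2) ✓
  (1,5) → (φ(1),φ(5)) = (1,3) ∈ E(G2) ✓
  (4,5) → (φ(4),φ(5)) = (1,4) ∈ E(G2) ✓
All 5 edges of G1 map to edges of G2, and |E(G1)| = |E(G2)| = 5, so φ is a bijection on edges as well as vertices. Hence G1 ≅ G2.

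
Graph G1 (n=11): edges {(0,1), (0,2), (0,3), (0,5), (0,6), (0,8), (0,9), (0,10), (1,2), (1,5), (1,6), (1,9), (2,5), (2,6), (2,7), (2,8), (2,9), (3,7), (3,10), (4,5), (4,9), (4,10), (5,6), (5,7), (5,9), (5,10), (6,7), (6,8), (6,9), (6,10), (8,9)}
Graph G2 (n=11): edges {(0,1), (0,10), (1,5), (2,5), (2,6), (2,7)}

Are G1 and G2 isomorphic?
No, not isomorphic

The graphs are NOT isomorphic.

Connected components of G1: 1 component(s) with vertex sets [[0, 1, 2, 3, 4, 5, 6, 7, 8, 9, 10]], sizes [11].
Connected components of G2: 5 component(s) with vertex sets [[3], [4], [8], [9], [0, 1, 2, 5, 6, 7, 10]], sizes [1, 1, 1, 1, 7].
The number of connected components (and the multiset of component sizes) is an isomorphism invariant — an isomorphism maps each component of G1 bijectively onto a component of G2. Since G1 has 1 component(s) and G2 has 5, they cannot be isomorphic.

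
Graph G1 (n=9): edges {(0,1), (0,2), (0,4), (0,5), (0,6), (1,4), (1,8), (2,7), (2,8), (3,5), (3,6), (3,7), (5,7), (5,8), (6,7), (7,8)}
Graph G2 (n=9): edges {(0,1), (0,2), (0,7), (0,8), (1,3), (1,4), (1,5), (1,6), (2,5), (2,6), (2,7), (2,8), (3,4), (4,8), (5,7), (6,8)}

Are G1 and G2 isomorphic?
Yes, isomorphic

The graphs are isomorphic.
One valid mapping φ: V(G1) → V(G2): 0→1, 1→4, 2→6, 3→7, 4→3, 5→0, 6→5, 7→2, 8→8

Verify φ preserves adjacency — for each edge of G1, its image is an edge of G2:
  (0,1) → (φ(0),φ(1)) = (1,4) ∈ E(G2) ✓
  (0,2) → (φ(0),φ(2)) = (1,6) ∈ E(G2) ✓
  (0,4) → (φ(0),φ(4)) = (1,3) ∈ E(G2) ✓
  (0,5) → (φ(0),φ(5)) = (0,1) ∈ E(G2) ✓
  (0,6) → (φ(0),φ(6)) = (1,5) ∈ E(G2) ✓
  (1,4) → (φ(1),φ(4)) = (3,4) ∈ E(G2) ✓
  (1,8) → (φ(1),φ(8)) = (4,8) ∈ E(G2) ✓
  (2,7) → (φ(2),φ(7)) = (2,6) ∈ E(G2) ✓
  (2,8) → (φ(2),φ(8)) = (6,8) ∈ E(G2) ✓
  (3,5) → (φ(3),φ(5)) = (0,7) ∈ E(G2) ✓
  (3,6) → (φ(3),φ(6)) = (5,7) ∈ E(G2) ✓
  (3,7) → (φ(3),φ(7)) = (2,7) ∈ E(G2) ✓
  (5,7) → (φ(5),φ(7)) = (0,2) ∈ E(G2) ✓
  (5,8) → (φ(5),φ(8)) = (0,8) ∈ E(G2) ✓
  (6,7) → (φ(6),φ(7)) = (2,5) ∈ E(G2) ✓
  (7,8) → (φ(7),φ(8)) = (2,8) ∈ E(G2) ✓
All 16 edges of G1 map to edges of G2, and |E(G1)| = |E(G2)| = 16, so φ is a bijection on edges as well as vertices. Hence G1 ≅ G2.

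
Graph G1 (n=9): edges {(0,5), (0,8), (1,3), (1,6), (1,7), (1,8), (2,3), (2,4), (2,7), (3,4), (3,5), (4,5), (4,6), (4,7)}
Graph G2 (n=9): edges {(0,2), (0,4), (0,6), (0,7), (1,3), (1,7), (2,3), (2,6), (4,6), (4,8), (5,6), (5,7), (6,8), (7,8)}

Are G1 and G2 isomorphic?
Yes, isomorphic

The graphs are isomorphic.
One valid mapping φ: V(G1) → V(G2): 0→3, 1→7, 2→4, 3→0, 4→6, 5→2, 6→5, 7→8, 8→1

Verify φ preserves adjacency — for each edge of G1, its image is an edge of G2:
  (0,5) → (φ(0),φ(5)) = (2,3) ∈ E(G2) ✓
  (0,8) → (φ(0),φ(8)) = (1,3) ∈ E(G2) ✓
  (1,3) → (φ(1),φ(3)) = (0,7) ∈ E(G2) ✓
  (1,6) → (φ(1),φ(6)) = (5,7) ∈ E(G2) ✓
  (1,7) → (φ(1),φ(7)) = (7,8) ∈ E(G2) ✓
  (1,8) → (φ(1),φ(8)) = (1,7) ∈ E(G2) ✓
  (2,3) → (φ(2),φ(3)) = (0,4) ∈ E(G2) ✓
  (2,4) → (φ(2),φ(4)) = (4,6) ∈ E(G2) ✓
  (2,7) → (φ(2),φ(7)) = (4,8) ∈ E(G2) ✓
  (3,4) → (φ(3),φ(4)) = (0,6) ∈ E(G2) ✓
  (3,5) → (φ(3),φ(5)) = (0,2) ∈ E(G2) ✓
  (4,5) → (φ(4),φ(5)) = (2,6) ∈ E(G2) ✓
  (4,6) → (φ(4),φ(6)) = (5,6) ∈ E(G2) ✓
  (4,7) → (φ(4),φ(7)) = (6,8) ∈ E(G2) ✓
All 14 edges of G1 map to edges of G2, and |E(G1)| = |E(G2)| = 14, so φ is a bijection on edges as well as vertices. Hence G1 ≅ G2.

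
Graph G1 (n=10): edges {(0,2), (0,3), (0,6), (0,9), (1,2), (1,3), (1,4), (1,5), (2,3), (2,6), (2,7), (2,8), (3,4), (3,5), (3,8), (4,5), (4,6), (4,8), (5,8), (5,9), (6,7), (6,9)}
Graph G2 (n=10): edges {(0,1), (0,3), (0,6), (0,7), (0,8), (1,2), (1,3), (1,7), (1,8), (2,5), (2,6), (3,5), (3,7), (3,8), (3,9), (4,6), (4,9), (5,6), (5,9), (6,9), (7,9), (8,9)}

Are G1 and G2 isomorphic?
Yes, isomorphic

The graphs are isomorphic.
One valid mapping φ: V(G1) → V(G2): 0→5, 1→7, 2→9, 3→3, 4→0, 5→1, 6→6, 7→4, 8→8, 9→2

Verify φ preserves adjacency — for each edge of G1, its image is an edge of G2:
  (0,2) → (φ(0),φ(2)) = (5,9) ∈ E(G2) ✓
  (0,3) → (φ(0),φ(3)) = (3,5) ∈ E(G2) ✓
  (0,6) → (φ(0),φ(6)) = (5,6) ∈ E(G2) ✓
  (0,9) → (φ(0),φ(9)) = (2,5) ∈ E(G2) ✓
  (1,2) → (φ(1),φ(2)) = (7,9) ∈ E(G2) ✓
  (1,3) → (φ(1),φ(3)) = (3,7) ∈ E(G2) ✓
  (1,4) → (φ(1),φ(4)) = (0,7) ∈ E(G2) ✓
  (1,5) → (φ(1),φ(5)) = (1,7) ∈ E(G2) ✓
  (2,3) → (φ(2),φ(3)) = (3,9) ∈ E(G2) ✓
  (2,6) → (φ(2),φ(6)) = (6,9) ∈ E(G2) ✓
  (2,7) → (φ(2),φ(7)) = (4,9) ∈ E(G2) ✓
  (2,8) → (φ(2),φ(8)) = (8,9) ∈ E(G2) ✓
  (3,4) → (φ(3),φ(4)) = (0,3) ∈ E(G2) ✓
  (3,5) → (φ(3),φ(5)) = (1,3) ∈ E(G2) ✓
  (3,8) → (φ(3),φ(8)) = (3,8) ∈ E(G2) ✓
  (4,5) → (φ(4),φ(5)) = (0,1) ∈ E(G2) ✓
  (4,6) → (φ(4),φ(6)) = (0,6) ∈ E(G2) ✓
  (4,8) → (φ(4),φ(8)) = (0,8) ∈ E(G2) ✓
  (5,8) → (φ(5),φ(8)) = (1,8) ∈ E(G2) ✓
  (5,9) → (φ(5),φ(9)) = (1,2) ∈ E(G2) ✓
  (6,7) → (φ(6),φ(7)) = (4,6) ∈ E(G2) ✓
  (6,9) → (φ(6),φ(9)) = (2,6) ∈ E(G2) ✓
All 22 edges of G1 map to edges of G2, and |E(G1)| = |E(G2)| = 22, so φ is a bijection on edges as well as vertices. Hence G1 ≅ G2.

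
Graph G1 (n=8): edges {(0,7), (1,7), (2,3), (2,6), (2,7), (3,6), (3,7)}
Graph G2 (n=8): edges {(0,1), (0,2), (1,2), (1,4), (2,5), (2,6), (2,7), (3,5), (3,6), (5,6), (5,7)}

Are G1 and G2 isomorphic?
No, not isomorphic

The graphs are NOT isomorphic.

Counting triangles (3-cliques): G1 has 2, G2 has 4.
Triangle count is an isomorphism invariant, so differing triangle counts rule out isomorphism.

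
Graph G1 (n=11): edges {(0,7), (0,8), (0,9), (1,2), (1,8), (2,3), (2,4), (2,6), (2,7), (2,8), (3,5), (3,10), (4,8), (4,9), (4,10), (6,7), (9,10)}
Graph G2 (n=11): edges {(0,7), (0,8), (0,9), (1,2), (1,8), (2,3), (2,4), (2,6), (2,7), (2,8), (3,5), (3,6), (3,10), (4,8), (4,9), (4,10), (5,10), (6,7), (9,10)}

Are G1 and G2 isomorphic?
No, not isomorphic

The graphs are NOT isomorphic.

Counting edges: G1 has 17 edge(s); G2 has 19 edge(s).
Edge count is an isomorphism invariant (a bijection on vertices induces a bijection on edges), so differing edge counts rule out isomorphism.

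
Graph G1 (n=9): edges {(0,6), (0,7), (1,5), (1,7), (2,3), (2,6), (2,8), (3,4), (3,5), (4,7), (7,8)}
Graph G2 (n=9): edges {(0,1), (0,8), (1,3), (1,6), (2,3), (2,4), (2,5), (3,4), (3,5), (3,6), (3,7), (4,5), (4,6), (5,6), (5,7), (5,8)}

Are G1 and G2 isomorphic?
No, not isomorphic

The graphs are NOT isomorphic.

Degrees in G1: deg(0)=2, deg(1)=2, deg(2)=3, deg(3)=3, deg(4)=2, deg(5)=2, deg(6)=2, deg(7)=4, deg(8)=2.
Sorted degree sequence of G1: [4, 3, 3, 2, 2, 2, 2, 2, 2].
Degrees in G2: deg(0)=2, deg(1)=3, deg(2)=3, deg(3)=6, deg(4)=4, deg(5)=6, deg(6)=4, deg(7)=2, deg(8)=2.
Sorted degree sequence of G2: [6, 6, 4, 4, 3, 3, 2, 2, 2].
The (sorted) degree sequence is an isomorphism invariant, so since G1 and G2 have different degree sequences they cannot be isomorphic.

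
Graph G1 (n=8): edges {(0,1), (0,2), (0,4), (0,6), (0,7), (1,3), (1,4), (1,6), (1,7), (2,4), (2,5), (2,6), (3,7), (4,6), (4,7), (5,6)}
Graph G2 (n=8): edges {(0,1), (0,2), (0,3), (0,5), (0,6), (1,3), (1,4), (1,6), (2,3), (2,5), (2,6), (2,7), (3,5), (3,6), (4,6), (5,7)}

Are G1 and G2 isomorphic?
Yes, isomorphic

The graphs are isomorphic.
One valid mapping φ: V(G1) → V(G2): 0→3, 1→6, 2→5, 3→4, 4→0, 5→7, 6→2, 7→1

Verify φ preserves adjacency — for each edge of G1, its image is an edge of G2:
  (0,1) → (φ(0),φ(1)) = (3,6) ∈ E(G2) ✓
  (0,2) → (φ(0),φ(2)) = (3,5) ∈ E(G2) ✓
  (0,4) → (φ(0),φ(4)) = (0,3) ∈ E(G2) ✓
  (0,6) → (φ(0),φ(6)) = (2,3) ∈ E(G2) ✓
  (0,7) → (φ(0),φ(7)) = (1,3) ∈ E(G2) ✓
  (1,3) → (φ(1),φ(3)) = (4,6) ∈ E(G2) ✓
  (1,4) → (φ(1),φ(4)) = (0,6) ∈ E(G2) ✓
  (1,6) → (φ(1),φ(6)) = (2,6) ∈ E(G2) ✓
  (1,7) → (φ(1),φ(7)) = (1,6) ∈ E(G2) ✓
  (2,4) → (φ(2),φ(4)) = (0,5) ∈ E(G2) ✓
  (2,5) → (φ(2),φ(5)) = (5,7) ∈ E(G2) ✓
  (2,6) → (φ(2),φ(6)) = (2,5) ∈ E(G2) ✓
  (3,7) → (φ(3),φ(7)) = (1,4) ∈ E(G2) ✓
  (4,6) → (φ(4),φ(6)) = (0,2) ∈ E(G2) ✓
  (4,7) → (φ(4),φ(7)) = (0,1) ∈ E(G2) ✓
  (5,6) → (φ(5),φ(6)) = (2,7) ∈ E(G2) ✓
All 16 edges of G1 map to edges of G2, and |E(G1)| = |E(G2)| = 16, so φ is a bijection on edges as well as vertices. Hence G1 ≅ G2.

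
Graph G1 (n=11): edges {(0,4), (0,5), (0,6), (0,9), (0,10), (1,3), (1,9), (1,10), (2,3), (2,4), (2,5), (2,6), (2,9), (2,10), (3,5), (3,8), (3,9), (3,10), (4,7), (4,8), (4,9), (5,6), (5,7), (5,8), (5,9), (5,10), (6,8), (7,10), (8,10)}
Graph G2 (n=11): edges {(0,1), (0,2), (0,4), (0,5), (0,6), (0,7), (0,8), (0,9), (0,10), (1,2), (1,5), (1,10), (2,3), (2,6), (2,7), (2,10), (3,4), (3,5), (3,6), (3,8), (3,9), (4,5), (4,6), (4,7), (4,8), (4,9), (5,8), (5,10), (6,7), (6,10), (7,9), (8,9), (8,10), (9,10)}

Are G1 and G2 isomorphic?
No, not isomorphic

The graphs are NOT isomorphic.

Counting triangles (3-cliques): G1 has 20, G2 has 36.
Triangle count is an isomorphism invariant, so differing triangle counts rule out isomorphism.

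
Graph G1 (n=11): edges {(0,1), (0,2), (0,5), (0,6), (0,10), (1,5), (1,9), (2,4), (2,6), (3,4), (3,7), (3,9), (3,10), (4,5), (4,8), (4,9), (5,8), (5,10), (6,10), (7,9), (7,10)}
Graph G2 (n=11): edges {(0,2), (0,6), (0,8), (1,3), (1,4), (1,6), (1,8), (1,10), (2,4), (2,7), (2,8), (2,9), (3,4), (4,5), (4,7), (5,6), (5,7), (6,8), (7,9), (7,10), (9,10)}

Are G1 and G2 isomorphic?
Yes, isomorphic

The graphs are isomorphic.
One valid mapping φ: V(G1) → V(G2): 0→7, 1→5, 2→10, 3→8, 4→1, 5→4, 6→9, 7→0, 8→3, 9→6, 10→2

Verify φ preserves adjacency — for each edge of G1, its image is an edge of G2:
  (0,1) → (φ(0),φ(1)) = (5,7) ∈ E(G2) ✓
  (0,2) → (φ(0),φ(2)) = (7,10) ∈ E(G2) ✓
  (0,5) → (φ(0),φ(5)) = (4,7) ∈ E(G2) ✓
  (0,6) → (φ(0),φ(6)) = (7,9) ∈ E(G2) ✓
  (0,10) → (φ(0),φ(10)) = (2,7) ∈ E(G2) ✓
  (1,5) → (φ(1),φ(5)) = (4,5) ∈ E(G2) ✓
  (1,9) → (φ(1),φ(9)) = (5,6) ∈ E(G2) ✓
  (2,4) → (φ(2),φ(4)) = (1,10) ∈ E(G2) ✓
  (2,6) → (φ(2),φ(6)) = (9,10) ∈ E(G2) ✓
  (3,4) → (φ(3),φ(4)) = (1,8) ∈ E(G2) ✓
  (3,7) → (φ(3),φ(7)) = (0,8) ∈ E(G2) ✓
  (3,9) → (φ(3),φ(9)) = (6,8) ∈ E(G2) ✓
  (3,10) → (φ(3),φ(10)) = (2,8) ∈ E(G2) ✓
  (4,5) → (φ(4),φ(5)) = (1,4) ∈ E(G2) ✓
  (4,8) → (φ(4),φ(8)) = (1,3) ∈ E(G2) ✓
  (4,9) → (φ(4),φ(9)) = (1,6) ∈ E(G2) ✓
  (5,8) → (φ(5),φ(8)) = (3,4) ∈ E(G2) ✓
  (5,10) → (φ(5),φ(10)) = (2,4) ∈ E(G2) ✓
  (6,10) → (φ(6),φ(10)) = (2,9) ∈ E(G2) ✓
  (7,9) → (φ(7),φ(9)) = (0,6) ∈ E(G2) ✓
  (7,10) → (φ(7),φ(10)) = (0,2) ∈ E(G2) ✓
All 21 edges of G1 map to edges of G2, and |E(G1)| = |E(G2)| = 21, so φ is a bijection on edges as well as vertices. Hence G1 ≅ G2.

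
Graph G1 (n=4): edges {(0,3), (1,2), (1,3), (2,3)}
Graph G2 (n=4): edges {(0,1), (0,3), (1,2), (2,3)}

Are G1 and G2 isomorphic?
No, not isomorphic

The graphs are NOT isomorphic.

Counting triangles (3-cliques): G1 has 1, G2 has 0.
Triangle count is an isomorphism invariant, so differing triangle counts rule out isomorphism.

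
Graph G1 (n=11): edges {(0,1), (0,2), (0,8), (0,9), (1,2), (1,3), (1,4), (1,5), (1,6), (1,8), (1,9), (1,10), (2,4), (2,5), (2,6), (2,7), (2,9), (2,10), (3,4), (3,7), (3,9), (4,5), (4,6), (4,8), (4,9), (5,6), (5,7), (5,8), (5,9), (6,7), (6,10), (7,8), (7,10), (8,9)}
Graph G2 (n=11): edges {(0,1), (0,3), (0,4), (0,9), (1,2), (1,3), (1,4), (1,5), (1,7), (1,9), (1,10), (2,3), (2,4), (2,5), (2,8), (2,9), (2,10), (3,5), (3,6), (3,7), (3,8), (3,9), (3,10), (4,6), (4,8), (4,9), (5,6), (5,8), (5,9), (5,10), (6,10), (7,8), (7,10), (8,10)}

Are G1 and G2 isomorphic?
Yes, isomorphic

The graphs are isomorphic.
One valid mapping φ: V(G1) → V(G2): 0→7, 1→3, 2→1, 3→6, 4→5, 5→2, 6→9, 7→4, 8→8, 9→10, 10→0

Verify φ preserves adjacency — for each edge of G1, its image is an edge of G2:
  (0,1) → (φ(0),φ(1)) = (3,7) ∈ E(G2) ✓
  (0,2) → (φ(0),φ(2)) = (1,7) ∈ E(G2) ✓
  (0,8) → (φ(0),φ(8)) = (7,8) ∈ E(G2) ✓
  (0,9) → (φ(0),φ(9)) = (7,10) ∈ E(G2) ✓
  (1,2) → (φ(1),φ(2)) = (1,3) ∈ E(G2) ✓
  (1,3) → (φ(1),φ(3)) = (3,6) ∈ E(G2) ✓
  (1,4) → (φ(1),φ(4)) = (3,5) ∈ E(G2) ✓
  (1,5) → (φ(1),φ(5)) = (2,3) ∈ E(G2) ✓
  (1,6) → (φ(1),φ(6)) = (3,9) ∈ E(G2) ✓
  (1,8) → (φ(1),φ(8)) = (3,8) ∈ E(G2) ✓
  (1,9) → (φ(1),φ(9)) = (3,10) ∈ E(G2) ✓
  (1,10) → (φ(1),φ(10)) = (0,3) ∈ E(G2) ✓
  (2,4) → (φ(2),φ(4)) = (1,5) ∈ E(G2) ✓
  (2,5) → (φ(2),φ(5)) = (1,2) ∈ E(G2) ✓
  (2,6) → (φ(2),φ(6)) = (1,9) ∈ E(G2) ✓
  (2,7) → (φ(2),φ(7)) = (1,4) ∈ E(G2) ✓
  (2,9) → (φ(2),φ(9)) = (1,10) ∈ E(G2) ✓
  (2,10) → (φ(2),φ(10)) = (0,1) ∈ E(G2) ✓
  (3,4) → (φ(3),φ(4)) = (5,6) ∈ E(G2) ✓
  (3,7) → (φ(3),φ(7)) = (4,6) ∈ E(G2) ✓
  (3,9) → (φ(3),φ(9)) = (6,10) ∈ E(G2) ✓
  (4,5) → (φ(4),φ(5)) = (2,5) ∈ E(G2) ✓
  (4,6) → (φ(4),φ(6)) = (5,9) ∈ E(G2) ✓
  (4,8) → (φ(4),φ(8)) = (5,8) ∈ E(G2) ✓
  (4,9) → (φ(4),φ(9)) = (5,10) ∈ E(G2) ✓
  (5,6) → (φ(5),φ(6)) = (2,9) ∈ E(G2) ✓
  (5,7) → (φ(5),φ(7)) = (2,4) ∈ E(G2) ✓
  (5,8) → (φ(5),φ(8)) = (2,8) ∈ E(G2) ✓
  (5,9) → (φ(5),φ(9)) = (2,10) ∈ E(G2) ✓
  (6,7) → (φ(6),φ(7)) = (4,9) ∈ E(G2) ✓
  (6,10) → (φ(6),φ(10)) = (0,9) ∈ E(G2) ✓
  (7,8) → (φ(7),φ(8)) = (4,8) ∈ E(G2) ✓
  (7,10) → (φ(7),φ(10)) = (0,4) ∈ E(G2) ✓
  (8,9) → (φ(8),φ(9)) = (8,10) ∈ E(G2) ✓
All 34 edges of G1 map to edges of G2, and |E(G1)| = |E(G2)| = 34, so φ is a bijection on edges as well as vertices. Hence G1 ≅ G2.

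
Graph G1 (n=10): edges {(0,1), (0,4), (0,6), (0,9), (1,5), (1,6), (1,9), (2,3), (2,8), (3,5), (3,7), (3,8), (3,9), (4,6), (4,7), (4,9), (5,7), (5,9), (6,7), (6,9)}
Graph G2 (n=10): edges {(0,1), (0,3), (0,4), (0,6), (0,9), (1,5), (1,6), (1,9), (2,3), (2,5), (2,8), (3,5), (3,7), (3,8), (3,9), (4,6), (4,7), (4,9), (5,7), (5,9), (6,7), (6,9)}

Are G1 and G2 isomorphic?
No, not isomorphic

The graphs are NOT isomorphic.

Counting edges: G1 has 20 edge(s); G2 has 22 edge(s).
Edge count is an isomorphism invariant (a bijection on vertices induces a bijection on edges), so differing edge counts rule out isomorphism.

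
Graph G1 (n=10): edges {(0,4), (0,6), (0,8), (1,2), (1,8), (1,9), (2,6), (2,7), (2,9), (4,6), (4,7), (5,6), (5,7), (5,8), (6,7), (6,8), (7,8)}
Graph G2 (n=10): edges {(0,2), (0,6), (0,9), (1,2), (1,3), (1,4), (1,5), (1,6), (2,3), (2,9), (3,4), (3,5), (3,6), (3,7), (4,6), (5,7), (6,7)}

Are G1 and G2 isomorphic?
Yes, isomorphic

The graphs are isomorphic.
One valid mapping φ: V(G1) → V(G2): 0→7, 1→0, 2→2, 3→8, 4→5, 5→4, 6→3, 7→1, 8→6, 9→9

Verify φ preserves adjacency — for each edge of G1, its image is an edge of G2:
  (0,4) → (φ(0),φ(4)) = (5,7) ∈ E(G2) ✓
  (0,6) → (φ(0),φ(6)) = (3,7) ∈ E(G2) ✓
  (0,8) → (φ(0),φ(8)) = (6,7) ∈ E(G2) ✓
  (1,2) → (φ(1),φ(2)) = (0,2) ∈ E(G2) ✓
  (1,8) → (φ(1),φ(8)) = (0,6) ∈ E(G2) ✓
  (1,9) → (φ(1),φ(9)) = (0,9) ∈ E(G2) ✓
  (2,6) → (φ(2),φ(6)) = (2,3) ∈ E(G2) ✓
  (2,7) → (φ(2),φ(7)) = (1,2) ∈ E(G2) ✓
  (2,9) → (φ(2),φ(9)) = (2,9) ∈ E(G2) ✓
  (4,6) → (φ(4),φ(6)) = (3,5) ∈ E(G2) ✓
  (4,7) → (φ(4),φ(7)) = (1,5) ∈ E(G2) ✓
  (5,6) → (φ(5),φ(6)) = (3,4) ∈ E(G2) ✓
  (5,7) → (φ(5),φ(7)) = (1,4) ∈ E(G2) ✓
  (5,8) → (φ(5),φ(8)) = (4,6) ∈ E(G2) ✓
  (6,7) → (φ(6),φ(7)) = (1,3) ∈ E(G2) ✓
  (6,8) → (φ(6),φ(8)) = (3,6) ∈ E(G2) ✓
  (7,8) → (φ(7),φ(8)) = (1,6) ∈ E(G2) ✓
All 17 edges of G1 map to edges of G2, and |E(G1)| = |E(G2)| = 17, so φ is a bijection on edges as well as vertices. Hence G1 ≅ G2.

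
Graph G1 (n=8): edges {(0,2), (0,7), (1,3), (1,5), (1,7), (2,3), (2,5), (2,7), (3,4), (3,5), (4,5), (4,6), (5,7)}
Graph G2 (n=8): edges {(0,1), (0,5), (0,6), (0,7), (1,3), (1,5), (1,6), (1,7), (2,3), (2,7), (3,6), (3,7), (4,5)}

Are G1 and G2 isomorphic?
Yes, isomorphic

The graphs are isomorphic.
One valid mapping φ: V(G1) → V(G2): 0→2, 1→6, 2→7, 3→0, 4→5, 5→1, 6→4, 7→3

Verify φ preserves adjacency — for each edge of G1, its image is an edge of G2:
  (0,2) → (φ(0),φ(2)) = (2,7) ∈ E(G2) ✓
  (0,7) → (φ(0),φ(7)) = (2,3) ∈ E(G2) ✓
  (1,3) → (φ(1),φ(3)) = (0,6) ∈ E(G2) ✓
  (1,5) → (φ(1),φ(5)) = (1,6) ∈ E(G2) ✓
  (1,7) → (φ(1),φ(7)) = (3,6) ∈ E(G2) ✓
  (2,3) → (φ(2),φ(3)) = (0,7) ∈ E(G2) ✓
  (2,5) → (φ(2),φ(5)) = (1,7) ∈ E(G2) ✓
  (2,7) → (φ(2),φ(7)) = (3,7) ∈ E(G2) ✓
  (3,4) → (φ(3),φ(4)) = (0,5) ∈ E(G2) ✓
  (3,5) → (φ(3),φ(5)) = (0,1) ∈ E(G2) ✓
  (4,5) → (φ(4),φ(5)) = (1,5) ∈ E(G2) ✓
  (4,6) → (φ(4),φ(6)) = (4,5) ∈ E(G2) ✓
  (5,7) → (φ(5),φ(7)) = (1,3) ∈ E(G2) ✓
All 13 edges of G1 map to edges of G2, and |E(G1)| = |E(G2)| = 13, so φ is a bijection on edges as well as vertices. Hence G1 ≅ G2.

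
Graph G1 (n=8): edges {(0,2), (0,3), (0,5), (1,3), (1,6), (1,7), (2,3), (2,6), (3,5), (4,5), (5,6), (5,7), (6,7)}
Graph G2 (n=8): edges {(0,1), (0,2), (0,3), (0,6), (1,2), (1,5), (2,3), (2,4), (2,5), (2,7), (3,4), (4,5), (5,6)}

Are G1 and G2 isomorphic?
No, not isomorphic

The graphs are NOT isomorphic.

Degrees in G1: deg(0)=3, deg(1)=3, deg(2)=3, deg(3)=4, deg(4)=1, deg(5)=5, deg(6)=4, deg(7)=3.
Sorted degree sequence of G1: [5, 4, 4, 3, 3, 3, 3, 1].
Degrees in G2: deg(0)=4, deg(1)=3, deg(2)=6, deg(3)=3, deg(4)=3, deg(5)=4, deg(6)=2, deg(7)=1.
Sorted degree sequence of G2: [6, 4, 4, 3, 3, 3, 2, 1].
The (sorted) degree sequence is an isomorphism invariant, so since G1 and G2 have different degree sequences they cannot be isomorphic.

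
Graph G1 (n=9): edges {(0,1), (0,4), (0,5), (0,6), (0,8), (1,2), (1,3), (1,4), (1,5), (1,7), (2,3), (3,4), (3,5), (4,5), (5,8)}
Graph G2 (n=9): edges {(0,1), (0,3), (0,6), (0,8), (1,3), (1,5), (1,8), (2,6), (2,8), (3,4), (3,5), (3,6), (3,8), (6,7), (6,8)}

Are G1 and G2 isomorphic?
Yes, isomorphic

The graphs are isomorphic.
One valid mapping φ: V(G1) → V(G2): 0→6, 1→3, 2→5, 3→1, 4→0, 5→8, 6→7, 7→4, 8→2

Verify φ preserves adjacency — for each edge of G1, its image is an edge of G2:
  (0,1) → (φ(0),φ(1)) = (3,6) ∈ E(G2) ✓
  (0,4) → (φ(0),φ(4)) = (0,6) ∈ E(G2) ✓
  (0,5) → (φ(0),φ(5)) = (6,8) ∈ E(G2) ✓
  (0,6) → (φ(0),φ(6)) = (6,7) ∈ E(G2) ✓
  (0,8) → (φ(0),φ(8)) = (2,6) ∈ E(G2) ✓
  (1,2) → (φ(1),φ(2)) = (3,5) ∈ E(G2) ✓
  (1,3) → (φ(1),φ(3)) = (1,3) ∈ E(G2) ✓
  (1,4) → (φ(1),φ(4)) = (0,3) ∈ E(G2) ✓
  (1,5) → (φ(1),φ(5)) = (3,8) ∈ E(G2) ✓
  (1,7) → (φ(1),φ(7)) = (3,4) ∈ E(G2) ✓
  (2,3) → (φ(2),φ(3)) = (1,5) ∈ E(G2) ✓
  (3,4) → (φ(3),φ(4)) = (0,1) ∈ E(G2) ✓
  (3,5) → (φ(3),φ(5)) = (1,8) ∈ E(G2) ✓
  (4,5) → (φ(4),φ(5)) = (0,8) ∈ E(G2) ✓
  (5,8) → (φ(5),φ(8)) = (2,8) ∈ E(G2) ✓
All 15 edges of G1 map to edges of G2, and |E(G1)| = |E(G2)| = 15, so φ is a bijection on edges as well as vertices. Hence G1 ≅ G2.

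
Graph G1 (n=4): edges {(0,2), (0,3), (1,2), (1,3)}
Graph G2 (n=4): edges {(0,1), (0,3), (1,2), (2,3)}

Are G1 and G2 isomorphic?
Yes, isomorphic

The graphs are isomorphic.
One valid mapping φ: V(G1) → V(G2): 0→1, 1→3, 2→2, 3→0

Verify φ preserves adjacency — for each edge of G1, its image is an edge of G2:
  (0,2) → (φ(0),φ(2)) = (1,2) ∈ E(G2) ✓
  (0,3) → (φ(0),φ(3)) = (0,1) ∈ E(G2) ✓
  (1,2) → (φ(1),φ(2)) = (2,3) ∈ E(G2) ✓
  (1,3) → (φ(1),φ(3)) = (0,3) ∈ E(G2) ✓
All 4 edges of G1 map to edges of G2, and |E(G1)| = |E(G2)| = 4, so φ is a bijection on edges as well as vertices. Hence G1 ≅ G2.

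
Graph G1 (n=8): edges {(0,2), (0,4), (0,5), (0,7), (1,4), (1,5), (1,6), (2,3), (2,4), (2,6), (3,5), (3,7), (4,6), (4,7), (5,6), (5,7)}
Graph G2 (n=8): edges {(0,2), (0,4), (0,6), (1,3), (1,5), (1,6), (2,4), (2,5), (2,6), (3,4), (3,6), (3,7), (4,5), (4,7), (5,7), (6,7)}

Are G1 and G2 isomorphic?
Yes, isomorphic

The graphs are isomorphic.
One valid mapping φ: V(G1) → V(G2): 0→7, 1→0, 2→5, 3→1, 4→4, 5→6, 6→2, 7→3

Verify φ preserves adjacency — for each edge of G1, its image is an edge of G2:
  (0,2) → (φ(0),φ(2)) = (5,7) ∈ E(G2) ✓
  (0,4) → (φ(0),φ(4)) = (4,7) ∈ E(G2) ✓
  (0,5) → (φ(0),φ(5)) = (6,7) ∈ E(G2) ✓
  (0,7) → (φ(0),φ(7)) = (3,7) ∈ E(G2) ✓
  (1,4) → (φ(1),φ(4)) = (0,4) ∈ E(G2) ✓
  (1,5) → (φ(1),φ(5)) = (0,6) ∈ E(G2) ✓
  (1,6) → (φ(1),φ(6)) = (0,2) ∈ E(G2) ✓
  (2,3) → (φ(2),φ(3)) = (1,5) ∈ E(G2) ✓
  (2,4) → (φ(2),φ(4)) = (4,5) ∈ E(G2) ✓
  (2,6) → (φ(2),φ(6)) = (2,5) ∈ E(G2) ✓
  (3,5) → (φ(3),φ(5)) = (1,6) ∈ E(G2) ✓
  (3,7) → (φ(3),φ(7)) = (1,3) ∈ E(G2) ✓
  (4,6) → (φ(4),φ(6)) = (2,4) ∈ E(G2) ✓
  (4,7) → (φ(4),φ(7)) = (3,4) ∈ E(G2) ✓
  (5,6) → (φ(5),φ(6)) = (2,6) ∈ E(G2) ✓
  (5,7) → (φ(5),φ(7)) = (3,6) ∈ E(G2) ✓
All 16 edges of G1 map to edges of G2, and |E(G1)| = |E(G2)| = 16, so φ is a bijection on edges as well as vertices. Hence G1 ≅ G2.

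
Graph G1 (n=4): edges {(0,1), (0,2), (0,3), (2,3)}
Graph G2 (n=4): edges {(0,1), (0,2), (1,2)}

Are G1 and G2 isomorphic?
No, not isomorphic

The graphs are NOT isomorphic.

Connected components of G1: 1 component(s) with vertex sets [[0, 1, 2, 3]], sizes [4].
Connected components of G2: 2 component(s) with vertex sets [[3], [0, 1, 2]], sizes [1, 3].
The number of connected components (and the multiset of component sizes) is an isomorphism invariant — an isomorphism maps each component of G1 bijectively onto a component of G2. Since G1 has 1 component(s) and G2 has 2, they cannot be isomorphic.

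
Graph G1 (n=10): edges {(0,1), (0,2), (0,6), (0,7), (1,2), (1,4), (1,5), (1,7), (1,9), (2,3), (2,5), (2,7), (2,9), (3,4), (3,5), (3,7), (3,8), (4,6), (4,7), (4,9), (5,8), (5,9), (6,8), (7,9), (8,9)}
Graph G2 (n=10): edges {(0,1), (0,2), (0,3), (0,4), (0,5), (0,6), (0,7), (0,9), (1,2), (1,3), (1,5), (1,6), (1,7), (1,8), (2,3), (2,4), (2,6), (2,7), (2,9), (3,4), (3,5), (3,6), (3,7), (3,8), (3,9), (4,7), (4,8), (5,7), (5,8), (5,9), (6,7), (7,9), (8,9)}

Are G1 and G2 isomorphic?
No, not isomorphic

The graphs are NOT isomorphic.

Counting triangles (3-cliques): G1 has 18, G2 has 47.
Triangle count is an isomorphism invariant, so differing triangle counts rule out isomorphism.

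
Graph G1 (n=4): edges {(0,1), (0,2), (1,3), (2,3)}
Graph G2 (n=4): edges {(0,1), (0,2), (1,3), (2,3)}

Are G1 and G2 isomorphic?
Yes, isomorphic

The graphs are isomorphic.
One valid mapping φ: V(G1) → V(G2): 0→3, 1→2, 2→1, 3→0

Verify φ preserves adjacency — for each edge of G1, its image is an edge of G2:
  (0,1) → (φ(0),φ(1)) = (2,3) ∈ E(G2) ✓
  (0,2) → (φ(0),φ(2)) = (1,3) ∈ E(G2) ✓
  (1,3) → (φ(1),φ(3)) = (0,2) ∈ E(G2) ✓
  (2,3) → (φ(2),φ(3)) = (0,1) ∈ E(G2) ✓
All 4 edges of G1 map to edges of G2, and |E(G1)| = |E(G2)| = 4, so φ is a bijection on edges as well as vertices. Hence G1 ≅ G2.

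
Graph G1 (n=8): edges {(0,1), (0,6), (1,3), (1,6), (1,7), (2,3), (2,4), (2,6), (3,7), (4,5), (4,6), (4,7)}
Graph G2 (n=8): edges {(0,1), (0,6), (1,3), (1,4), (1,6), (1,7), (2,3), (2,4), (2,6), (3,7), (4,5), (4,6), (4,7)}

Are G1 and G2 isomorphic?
No, not isomorphic

The graphs are NOT isomorphic.

Counting edges: G1 has 12 edge(s); G2 has 13 edge(s).
Edge count is an isomorphism invariant (a bijection on vertices induces a bijection on edges), so differing edge counts rule out isomorphism.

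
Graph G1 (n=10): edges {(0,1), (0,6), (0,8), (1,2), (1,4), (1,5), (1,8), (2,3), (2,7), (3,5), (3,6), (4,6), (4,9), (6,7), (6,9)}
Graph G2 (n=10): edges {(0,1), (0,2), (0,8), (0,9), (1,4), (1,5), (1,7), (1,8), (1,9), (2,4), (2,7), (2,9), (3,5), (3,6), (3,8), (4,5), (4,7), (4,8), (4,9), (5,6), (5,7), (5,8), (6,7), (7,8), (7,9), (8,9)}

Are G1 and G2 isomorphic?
No, not isomorphic

The graphs are NOT isomorphic.

Degrees in G1: deg(0)=3, deg(1)=5, deg(2)=3, deg(3)=3, deg(4)=3, deg(5)=2, deg(6)=5, deg(7)=2, deg(8)=2, deg(9)=2.
Sorted degree sequence of G1: [5, 5, 3, 3, 3, 3, 2, 2, 2, 2].
Degrees in G2: deg(0)=4, deg(1)=6, deg(2)=4, deg(3)=3, deg(4)=6, deg(5)=6, deg(6)=3, deg(7)=7, deg(8)=7, deg(9)=6.
Sorted degree sequence of G2: [7, 7, 6, 6, 6, 6, 4, 4, 3, 3].
The (sorted) degree sequence is an isomorphism invariant, so since G1 and G2 have different degree sequences they cannot be isomorphic.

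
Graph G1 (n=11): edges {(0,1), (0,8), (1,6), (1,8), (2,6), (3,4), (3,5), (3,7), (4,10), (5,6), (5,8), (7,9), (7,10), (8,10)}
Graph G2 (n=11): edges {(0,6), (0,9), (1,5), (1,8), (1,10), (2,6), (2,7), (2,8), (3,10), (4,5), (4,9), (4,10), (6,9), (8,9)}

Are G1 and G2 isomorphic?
Yes, isomorphic

The graphs are isomorphic.
One valid mapping φ: V(G1) → V(G2): 0→0, 1→6, 2→7, 3→1, 4→5, 5→8, 6→2, 7→10, 8→9, 9→3, 10→4

Verify φ preserves adjacency — for each edge of G1, its image is an edge of G2:
  (0,1) → (φ(0),φ(1)) = (0,6) ∈ E(G2) ✓
  (0,8) → (φ(0),φ(8)) = (0,9) ∈ E(G2) ✓
  (1,6) → (φ(1),φ(6)) = (2,6) ∈ E(G2) ✓
  (1,8) → (φ(1),φ(8)) = (6,9) ∈ E(G2) ✓
  (2,6) → (φ(2),φ(6)) = (2,7) ∈ E(G2) ✓
  (3,4) → (φ(3),φ(4)) = (1,5) ∈ E(G2) ✓
  (3,5) → (φ(3),φ(5)) = (1,8) ∈ E(G2) ✓
  (3,7) → (φ(3),φ(7)) = (1,10) ∈ E(G2) ✓
  (4,10) → (φ(4),φ(10)) = (4,5) ∈ E(G2) ✓
  (5,6) → (φ(5),φ(6)) = (2,8) ∈ E(G2) ✓
  (5,8) → (φ(5),φ(8)) = (8,9) ∈ E(G2) ✓
  (7,9) → (φ(7),φ(9)) = (3,10) ∈ E(G2) ✓
  (7,10) → (φ(7),φ(10)) = (4,10) ∈ E(G2) ✓
  (8,10) → (φ(8),φ(10)) = (4,9) ∈ E(G2) ✓
All 14 edges of G1 map to edges of G2, and |E(G1)| = |E(G2)| = 14, so φ is a bijection on edges as well as vertices. Hence G1 ≅ G2.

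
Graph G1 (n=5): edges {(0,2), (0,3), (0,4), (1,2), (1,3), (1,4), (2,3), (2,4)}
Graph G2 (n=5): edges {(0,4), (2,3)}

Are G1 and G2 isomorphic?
No, not isomorphic

The graphs are NOT isomorphic.

Counting triangles (3-cliques): G1 has 4, G2 has 0.
Triangle count is an isomorphism invariant, so differing triangle counts rule out isomorphism.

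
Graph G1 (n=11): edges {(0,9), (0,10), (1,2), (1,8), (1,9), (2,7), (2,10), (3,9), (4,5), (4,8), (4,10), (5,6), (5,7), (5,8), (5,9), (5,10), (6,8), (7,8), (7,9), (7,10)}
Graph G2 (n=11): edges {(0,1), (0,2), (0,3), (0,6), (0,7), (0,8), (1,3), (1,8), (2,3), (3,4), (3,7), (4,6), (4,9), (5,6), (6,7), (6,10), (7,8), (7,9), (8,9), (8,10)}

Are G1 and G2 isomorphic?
Yes, isomorphic

The graphs are isomorphic.
One valid mapping φ: V(G1) → V(G2): 0→10, 1→4, 2→9, 3→5, 4→1, 5→0, 6→2, 7→7, 8→3, 9→6, 10→8

Verify φ preserves adjacency — for each edge of G1, its image is an edge of G2:
  (0,9) → (φ(0),φ(9)) = (6,10) ∈ E(G2) ✓
  (0,10) → (φ(0),φ(10)) = (8,10) ∈ E(G2) ✓
  (1,2) → (φ(1),φ(2)) = (4,9) ∈ E(G2) ✓
  (1,8) → (φ(1),φ(8)) = (3,4) ∈ E(G2) ✓
  (1,9) → (φ(1),φ(9)) = (4,6) ∈ E(G2) ✓
  (2,7) → (φ(2),φ(7)) = (7,9) ∈ E(G2) ✓
  (2,10) → (φ(2),φ(10)) = (8,9) ∈ E(G2) ✓
  (3,9) → (φ(3),φ(9)) = (5,6) ∈ E(G2) ✓
  (4,5) → (φ(4),φ(5)) = (0,1) ∈ E(G2) ✓
  (4,8) → (φ(4),φ(8)) = (1,3) ∈ E(G2) ✓
  (4,10) → (φ(4),φ(10)) = (1,8) ∈ E(G2) ✓
  (5,6) → (φ(5),φ(6)) = (0,2) ∈ E(G2) ✓
  (5,7) → (φ(5),φ(7)) = (0,7) ∈ E(G2) ✓
  (5,8) → (φ(5),φ(8)) = (0,3) ∈ E(G2) ✓
  (5,9) → (φ(5),φ(9)) = (0,6) ∈ E(G2) ✓
  (5,10) → (φ(5),φ(10)) = (0,8) ∈ E(G2) ✓
  (6,8) → (φ(6),φ(8)) = (2,3) ∈ E(G2) ✓
  (7,8) → (φ(7),φ(8)) = (3,7) ∈ E(G2) ✓
  (7,9) → (φ(7),φ(9)) = (6,7) ∈ E(G2) ✓
  (7,10) → (φ(7),φ(10)) = (7,8) ∈ E(G2) ✓
All 20 edges of G1 map to edges of G2, and |E(G1)| = |E(G2)| = 20, so φ is a bijection on edges as well as vertices. Hence G1 ≅ G2.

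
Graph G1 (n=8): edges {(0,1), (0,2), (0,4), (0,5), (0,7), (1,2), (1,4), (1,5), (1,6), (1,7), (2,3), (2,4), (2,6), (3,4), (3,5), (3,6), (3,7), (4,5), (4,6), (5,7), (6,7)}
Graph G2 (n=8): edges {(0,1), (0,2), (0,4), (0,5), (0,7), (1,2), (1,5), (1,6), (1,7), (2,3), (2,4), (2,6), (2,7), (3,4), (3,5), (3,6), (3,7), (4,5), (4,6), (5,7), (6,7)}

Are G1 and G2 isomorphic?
Yes, isomorphic

The graphs are isomorphic.
One valid mapping φ: V(G1) → V(G2): 0→1, 1→7, 2→6, 3→4, 4→2, 5→0, 6→3, 7→5

Verify φ preserves adjacency — for each edge of G1, its image is an edge of G2:
  (0,1) → (φ(0),φ(1)) = (1,7) ∈ E(G2) ✓
  (0,2) → (φ(0),φ(2)) = (1,6) ∈ E(G2) ✓
  (0,4) → (φ(0),φ(4)) = (1,2) ∈ E(G2) ✓
  (0,5) → (φ(0),φ(5)) = (0,1) ∈ E(G2) ✓
  (0,7) → (φ(0),φ(7)) = (1,5) ∈ E(G2) ✓
  (1,2) → (φ(1),φ(2)) = (6,7) ∈ E(G2) ✓
  (1,4) → (φ(1),φ(4)) = (2,7) ∈ E(G2) ✓
  (1,5) → (φ(1),φ(5)) = (0,7) ∈ E(G2) ✓
  (1,6) → (φ(1),φ(6)) = (3,7) ∈ E(G2) ✓
  (1,7) → (φ(1),φ(7)) = (5,7) ∈ E(G2) ✓
  (2,3) → (φ(2),φ(3)) = (4,6) ∈ E(G2) ✓
  (2,4) → (φ(2),φ(4)) = (2,6) ∈ E(G2) ✓
  (2,6) → (φ(2),φ(6)) = (3,6) ∈ E(G2) ✓
  (3,4) → (φ(3),φ(4)) = (2,4) ∈ E(G2) ✓
  (3,5) → (φ(3),φ(5)) = (0,4) ∈ E(G2) ✓
  (3,6) → (φ(3),φ(6)) = (3,4) ∈ E(G2) ✓
  (3,7) → (φ(3),φ(7)) = (4,5) ∈ E(G2) ✓
  (4,5) → (φ(4),φ(5)) = (0,2) ∈ E(G2) ✓
  (4,6) → (φ(4),φ(6)) = (2,3) ∈ E(G2) ✓
  (5,7) → (φ(5),φ(7)) = (0,5) ∈ E(G2) ✓
  (6,7) → (φ(6),φ(7)) = (3,5) ∈ E(G2) ✓
All 21 edges of G1 map to edges of G2, and |E(G1)| = |E(G2)| = 21, so φ is a bijection on edges as well as vertices. Hence G1 ≅ G2.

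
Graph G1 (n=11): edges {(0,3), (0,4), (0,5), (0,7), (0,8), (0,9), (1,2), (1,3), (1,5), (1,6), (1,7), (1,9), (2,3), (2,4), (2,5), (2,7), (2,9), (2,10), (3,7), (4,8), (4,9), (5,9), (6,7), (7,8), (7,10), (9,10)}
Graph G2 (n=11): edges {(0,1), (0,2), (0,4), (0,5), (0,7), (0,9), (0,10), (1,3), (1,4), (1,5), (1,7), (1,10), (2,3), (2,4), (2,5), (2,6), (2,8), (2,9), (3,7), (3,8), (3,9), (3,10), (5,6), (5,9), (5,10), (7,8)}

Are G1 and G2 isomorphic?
Yes, isomorphic

The graphs are isomorphic.
One valid mapping φ: V(G1) → V(G2): 0→3, 1→5, 2→0, 3→9, 4→7, 5→10, 6→6, 7→2, 8→8, 9→1, 10→4

Verify φ preserves adjacency — for each edge of G1, its image is an edge of G2:
  (0,3) → (φ(0),φ(3)) = (3,9) ∈ E(G2) ✓
  (0,4) → (φ(0),φ(4)) = (3,7) ∈ E(G2) ✓
  (0,5) → (φ(0),φ(5)) = (3,10) ∈ E(G2) ✓
  (0,7) → (φ(0),φ(7)) = (2,3) ∈ E(G2) ✓
  (0,8) → (φ(0),φ(8)) = (3,8) ∈ E(G2) ✓
  (0,9) → (φ(0),φ(9)) = (1,3) ∈ E(G2) ✓
  (1,2) → (φ(1),φ(2)) = (0,5) ∈ E(G2) ✓
  (1,3) → (φ(1),φ(3)) = (5,9) ∈ E(G2) ✓
  (1,5) → (φ(1),φ(5)) = (5,10) ∈ E(G2) ✓
  (1,6) → (φ(1),φ(6)) = (5,6) ∈ E(G2) ✓
  (1,7) → (φ(1),φ(7)) = (2,5) ∈ E(G2) ✓
  (1,9) → (φ(1),φ(9)) = (1,5) ∈ E(G2) ✓
  (2,3) → (φ(2),φ(3)) = (0,9) ∈ E(G2) ✓
  (2,4) → (φ(2),φ(4)) = (0,7) ∈ E(G2) ✓
  (2,5) → (φ(2),φ(5)) = (0,10) ∈ E(G2) ✓
  (2,7) → (φ(2),φ(7)) = (0,2) ∈ E(G2) ✓
  (2,9) → (φ(2),φ(9)) = (0,1) ∈ E(G2) ✓
  (2,10) → (φ(2),φ(10)) = (0,4) ∈ E(G2) ✓
  (3,7) → (φ(3),φ(7)) = (2,9) ∈ E(G2) ✓
  (4,8) → (φ(4),φ(8)) = (7,8) ∈ E(G2) ✓
  (4,9) → (φ(4),φ(9)) = (1,7) ∈ E(G2) ✓
  (5,9) → (φ(5),φ(9)) = (1,10) ∈ E(G2) ✓
  (6,7) → (φ(6),φ(7)) = (2,6) ∈ E(G2) ✓
  (7,8) → (φ(7),φ(8)) = (2,8) ∈ E(G2) ✓
  (7,10) → (φ(7),φ(10)) = (2,4) ∈ E(G2) ✓
  (9,10) → (φ(9),φ(10)) = (1,4) ∈ E(G2) ✓
All 26 edges of G1 map to edges of G2, and |E(G1)| = |E(G2)| = 26, so φ is a bijection on edges as well as vertices. Hence G1 ≅ G2.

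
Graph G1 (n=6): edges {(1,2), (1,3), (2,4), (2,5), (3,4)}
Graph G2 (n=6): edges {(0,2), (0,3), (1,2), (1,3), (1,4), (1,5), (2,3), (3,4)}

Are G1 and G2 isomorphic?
No, not isomorphic

The graphs are NOT isomorphic.

Connected components of G1: 2 component(s) with vertex sets [[0], [1, 2, 3, 4, 5]], sizes [1, 5].
Connected components of G2: 1 component(s) with vertex sets [[0, 1, 2, 3, 4, 5]], sizes [6].
The number of connected components (and the multiset of component sizes) is an isomorphism invariant — an isomorphism maps each component of G1 bijectively onto a component of G2. Since G1 has 2 component(s) and G2 has 1, they cannot be isomorphic.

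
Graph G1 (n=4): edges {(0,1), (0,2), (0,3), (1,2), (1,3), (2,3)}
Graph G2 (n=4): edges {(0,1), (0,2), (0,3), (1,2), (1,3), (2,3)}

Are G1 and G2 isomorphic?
Yes, isomorphic

The graphs are isomorphic.
One valid mapping φ: V(G1) → V(G2): 0→3, 1→2, 2→1, 3→0

Verify φ preserves adjacency — for each edge of G1, its image is an edge of G2:
  (0,1) → (φ(0),φ(1)) = (2,3) ∈ E(G2) ✓
  (0,2) → (φ(0),φ(2)) = (1,3) ∈ E(G2) ✓
  (0,3) → (φ(0),φ(3)) = (0,3) ∈ E(G2) ✓
  (1,2) → (φ(1),φ(2)) = (1,2) ∈ E(G2) ✓
  (1,3) → (φ(1),φ(3)) = (0,2) ∈ E(G2) ✓
  (2,3) → (φ(2),φ(3)) = (0,1) ∈ E(G2) ✓
All 6 edges of G1 map to edges of G2, and |E(G1)| = |E(G2)| = 6, so φ is a bijection on edges as well as vertices. Hence G1 ≅ G2.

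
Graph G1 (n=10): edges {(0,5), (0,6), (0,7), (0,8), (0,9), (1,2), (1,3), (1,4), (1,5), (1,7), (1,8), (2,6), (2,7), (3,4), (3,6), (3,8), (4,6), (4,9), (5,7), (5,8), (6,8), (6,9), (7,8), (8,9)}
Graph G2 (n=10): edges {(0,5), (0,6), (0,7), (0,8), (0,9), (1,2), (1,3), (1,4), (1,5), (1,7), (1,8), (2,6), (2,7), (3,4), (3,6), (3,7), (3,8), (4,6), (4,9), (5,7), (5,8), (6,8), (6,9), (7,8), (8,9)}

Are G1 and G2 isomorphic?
No, not isomorphic

The graphs are NOT isomorphic.

Counting edges: G1 has 24 edge(s); G2 has 25 edge(s).
Edge count is an isomorphism invariant (a bijection on vertices induces a bijection on edges), so differing edge counts rule out isomorphism.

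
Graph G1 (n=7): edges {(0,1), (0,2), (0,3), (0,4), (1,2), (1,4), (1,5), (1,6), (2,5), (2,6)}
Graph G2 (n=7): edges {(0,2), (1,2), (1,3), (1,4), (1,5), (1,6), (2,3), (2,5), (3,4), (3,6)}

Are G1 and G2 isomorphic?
Yes, isomorphic

The graphs are isomorphic.
One valid mapping φ: V(G1) → V(G2): 0→2, 1→1, 2→3, 3→0, 4→5, 5→4, 6→6

Verify φ preserves adjacency — for each edge of G1, its image is an edge of G2:
  (0,1) → (φ(0),φ(1)) = (1,2) ∈ E(G2) ✓
  (0,2) → (φ(0),φ(2)) = (2,3) ∈ E(G2) ✓
  (0,3) → (φ(0),φ(3)) = (0,2) ∈ E(G2) ✓
  (0,4) → (φ(0),φ(4)) = (2,5) ∈ E(G2) ✓
  (1,2) → (φ(1),φ(2)) = (1,3) ∈ E(G2) ✓
  (1,4) → (φ(1),φ(4)) = (1,5) ∈ E(G2) ✓
  (1,5) → (φ(1),φ(5)) = (1,4) ∈ E(G2) ✓
  (1,6) → (φ(1),φ(6)) = (1,6) ∈ E(G2) ✓
  (2,5) → (φ(2),φ(5)) = (3,4) ∈ E(G2) ✓
  (2,6) → (φ(2),φ(6)) = (3,6) ∈ E(G2) ✓
All 10 edges of G1 map to edges of G2, and |E(G1)| = |E(G2)| = 10, so φ is a bijection on edges as well as vertices. Hence G1 ≅ G2.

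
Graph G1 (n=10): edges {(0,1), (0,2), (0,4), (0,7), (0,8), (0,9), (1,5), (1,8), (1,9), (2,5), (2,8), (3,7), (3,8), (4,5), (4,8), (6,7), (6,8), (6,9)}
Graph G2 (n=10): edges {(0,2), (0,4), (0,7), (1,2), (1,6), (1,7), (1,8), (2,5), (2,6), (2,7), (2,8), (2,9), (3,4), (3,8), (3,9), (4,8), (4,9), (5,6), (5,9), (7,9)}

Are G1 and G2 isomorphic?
No, not isomorphic

The graphs are NOT isomorphic.

Degrees in G1: deg(0)=6, deg(1)=4, deg(2)=3, deg(3)=2, deg(4)=3, deg(5)=3, deg(6)=3, deg(7)=3, deg(8)=6, deg(9)=3.
Sorted degree sequence of G1: [6, 6, 4, 3, 3, 3, 3, 3, 3, 2].
Degrees in G2: deg(0)=3, deg(1)=4, deg(2)=7, deg(3)=3, deg(4)=4, deg(5)=3, deg(6)=3, deg(7)=4, deg(8)=4, deg(9)=5.
Sorted degree sequence of G2: [7, 5, 4, 4, 4, 4, 3, 3, 3, 3].
The (sorted) degree sequence is an isomorphism invariant, so since G1 and G2 have different degree sequences they cannot be isomorphic.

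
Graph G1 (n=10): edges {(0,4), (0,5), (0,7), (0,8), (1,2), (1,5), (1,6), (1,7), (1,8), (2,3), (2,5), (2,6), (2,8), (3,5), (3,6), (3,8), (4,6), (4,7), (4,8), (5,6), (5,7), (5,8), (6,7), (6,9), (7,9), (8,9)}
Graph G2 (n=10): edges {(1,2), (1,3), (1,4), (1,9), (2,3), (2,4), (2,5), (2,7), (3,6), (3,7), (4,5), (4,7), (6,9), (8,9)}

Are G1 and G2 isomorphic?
No, not isomorphic

The graphs are NOT isomorphic.

Connected components of G1: 1 component(s) with vertex sets [[0, 1, 2, 3, 4, 5, 6, 7, 8, 9]], sizes [10].
Connected components of G2: 2 component(s) with vertex sets [[0], [1, 2, 3, 4, 5, 6, 7, 8, 9]], sizes [1, 9].
The number of connected components (and the multiset of component sizes) is an isomorphism invariant — an isomorphism maps each component of G1 bijectively onto a component of G2. Since G1 has 1 component(s) and G2 has 2, they cannot be isomorphic.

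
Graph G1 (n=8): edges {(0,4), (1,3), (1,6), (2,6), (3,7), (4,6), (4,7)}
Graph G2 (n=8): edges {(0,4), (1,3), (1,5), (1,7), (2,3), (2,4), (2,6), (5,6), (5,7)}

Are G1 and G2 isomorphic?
No, not isomorphic

The graphs are NOT isomorphic.

Counting triangles (3-cliques): G1 has 0, G2 has 1.
Triangle count is an isomorphism invariant, so differing triangle counts rule out isomorphism.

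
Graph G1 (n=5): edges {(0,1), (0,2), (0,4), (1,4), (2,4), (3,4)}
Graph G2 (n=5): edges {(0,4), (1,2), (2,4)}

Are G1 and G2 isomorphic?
No, not isomorphic

The graphs are NOT isomorphic.

Degrees in G1: deg(0)=3, deg(1)=2, deg(2)=2, deg(3)=1, deg(4)=4.
Sorted degree sequence of G1: [4, 3, 2, 2, 1].
Degrees in G2: deg(0)=1, deg(1)=1, deg(2)=2, deg(3)=0, deg(4)=2.
Sorted degree sequence of G2: [2, 2, 1, 1, 0].
The (sorted) degree sequence is an isomorphism invariant, so since G1 and G2 have different degree sequences they cannot be isomorphic.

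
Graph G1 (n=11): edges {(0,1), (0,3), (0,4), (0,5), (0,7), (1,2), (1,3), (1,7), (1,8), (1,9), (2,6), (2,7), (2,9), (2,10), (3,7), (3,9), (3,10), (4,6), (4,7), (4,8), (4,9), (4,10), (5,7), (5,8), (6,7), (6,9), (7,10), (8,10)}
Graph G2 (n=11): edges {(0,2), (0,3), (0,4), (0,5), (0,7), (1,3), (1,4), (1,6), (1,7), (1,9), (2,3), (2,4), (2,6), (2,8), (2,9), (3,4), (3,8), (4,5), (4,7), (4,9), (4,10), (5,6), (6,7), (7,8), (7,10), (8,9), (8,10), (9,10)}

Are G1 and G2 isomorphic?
Yes, isomorphic

The graphs are isomorphic.
One valid mapping φ: V(G1) → V(G2): 0→0, 1→2, 2→9, 3→3, 4→7, 5→5, 6→10, 7→4, 8→6, 9→8, 10→1

Verify φ preserves adjacency — for each edge of G1, its image is an edge of G2:
  (0,1) → (φ(0),φ(1)) = (0,2) ∈ E(G2) ✓
  (0,3) → (φ(0),φ(3)) = (0,3) ∈ E(G2) ✓
  (0,4) → (φ(0),φ(4)) = (0,7) ∈ E(G2) ✓
  (0,5) → (φ(0),φ(5)) = (0,5) ∈ E(G2) ✓
  (0,7) → (φ(0),φ(7)) = (0,4) ∈ E(G2) ✓
  (1,2) → (φ(1),φ(2)) = (2,9) ∈ E(G2) ✓
  (1,3) → (φ(1),φ(3)) = (2,3) ∈ E(G2) ✓
  (1,7) → (φ(1),φ(7)) = (2,4) ∈ E(G2) ✓
  (1,8) → (φ(1),φ(8)) = (2,6) ∈ E(G2) ✓
  (1,9) → (φ(1),φ(9)) = (2,8) ∈ E(G2) ✓
  (2,6) → (φ(2),φ(6)) = (9,10) ∈ E(G2) ✓
  (2,7) → (φ(2),φ(7)) = (4,9) ∈ E(G2) ✓
  (2,9) → (φ(2),φ(9)) = (8,9) ∈ E(G2) ✓
  (2,10) → (φ(2),φ(10)) = (1,9) ∈ E(G2) ✓
  (3,7) → (φ(3),φ(7)) = (3,4) ∈ E(G2) ✓
  (3,9) → (φ(3),φ(9)) = (3,8) ∈ E(G2) ✓
  (3,10) → (φ(3),φ(10)) = (1,3) ∈ E(G2) ✓
  (4,6) → (φ(4),φ(6)) = (7,10) ∈ E(G2) ✓
  (4,7) → (φ(4),φ(7)) = (4,7) ∈ E(G2) ✓
  (4,8) → (φ(4),φ(8)) = (6,7) ∈ E(G2) ✓
  (4,9) → (φ(4),φ(9)) = (7,8) ∈ E(G2) ✓
  (4,10) → (φ(4),φ(10)) = (1,7) ∈ E(G2) ✓
  (5,7) → (φ(5),φ(7)) = (4,5) ∈ E(G2) ✓
  (5,8) → (φ(5),φ(8)) = (5,6) ∈ E(G2) ✓
  (6,7) → (φ(6),φ(7)) = (4,10) ∈ E(G2) ✓
  (6,9) → (φ(6),φ(9)) = (8,10) ∈ E(G2) ✓
  (7,10) → (φ(7),φ(10)) = (1,4) ∈ E(G2) ✓
  (8,10) → (φ(8),φ(10)) = (1,6) ∈ E(G2) ✓
All 28 edges of G1 map to edges of G2, and |E(G1)| = |E(G2)| = 28, so φ is a bijection on edges as well as vertices. Hence G1 ≅ G2.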